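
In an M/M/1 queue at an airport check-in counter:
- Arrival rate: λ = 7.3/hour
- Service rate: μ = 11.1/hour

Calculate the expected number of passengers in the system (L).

ρ = λ/μ = 7.3/11.1 = 0.6577
For M/M/1: L = λ/(μ-λ)
L = 7.3/(11.1-7.3) = 7.3/3.80
L = 1.9211 passengers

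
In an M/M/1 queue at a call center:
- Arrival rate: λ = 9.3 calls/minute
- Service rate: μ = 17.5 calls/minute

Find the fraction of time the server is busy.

Server utilization: ρ = λ/μ
ρ = 9.3/17.5 = 0.5314
The server is busy 53.14% of the time.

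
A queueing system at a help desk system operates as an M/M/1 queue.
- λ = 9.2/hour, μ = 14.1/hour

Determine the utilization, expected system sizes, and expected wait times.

Step 1: ρ = λ/μ = 9.2/14.1 = 0.6525
Step 2: L = λ/(μ-λ) = 9.2/4.90 = 1.8776
Step 3: Lq = λ²/(μ(μ-λ)) = 84.64/(14.1×4.90) = 1.2251
Step 4: W = 1/(μ-λ) = 1/4.90 = 0.204082
Step 5: Wq = λ/(μ(μ-λ)) = 9.2/(14.1×4.90) = 0.1332
Step 6: P(0) = 1-ρ = 0.3475
Verify: L = λW = 9.2×0.204082 = 1.8776 ✔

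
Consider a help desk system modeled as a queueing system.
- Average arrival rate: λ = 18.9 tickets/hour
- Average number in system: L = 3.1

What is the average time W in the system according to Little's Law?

Little's Law: L = λW, so W = L/λ
W = 3.1/18.9 = 0.1640 hours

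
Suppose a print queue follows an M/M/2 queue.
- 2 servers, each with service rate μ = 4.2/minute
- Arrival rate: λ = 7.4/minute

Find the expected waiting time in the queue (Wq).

Traffic intensity: ρ = λ/(cμ) = 7.4/(2×4.2) = 0.8810
Since ρ = 0.8810 < 1, system is stable.
Offered load a = λ/μ = cρ = 7.4/4.2 = 1.7619
P₀ = [ Σₙ₌₀^1 aⁿ/n! + a^2/(2!(1-ρ)) ]⁻¹
Σ = a^0/0! + a^1/1! = 1.0000 + 1.7619 = 2.7619
a^2/(2!(1-ρ)) = 3.10431/(2 × 0.119048) = 13.0381
P₀ = 1/(2.7619 + 13.0381) = 0.06329
Lq = P₀·a^2·ρ / (2!(1-ρ)²) = 0.06329114 × 3.104308 × 0.8809524 / (2 × 0.01417234) = 6.1064
Wq = Lq/λ = 6.1064/7.4 = 0.8252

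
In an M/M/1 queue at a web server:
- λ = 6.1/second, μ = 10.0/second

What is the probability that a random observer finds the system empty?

ρ = λ/μ = 6.1/10.0 = 0.6100
P(0) = 1 - ρ = 1 - 0.6100 = 0.3900
The server is idle 39.00% of the time.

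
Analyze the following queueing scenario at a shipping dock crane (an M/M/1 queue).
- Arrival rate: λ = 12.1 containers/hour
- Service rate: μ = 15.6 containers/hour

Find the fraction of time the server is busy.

Server utilization: ρ = λ/μ
ρ = 12.1/15.6 = 0.7756
The server is busy 77.56% of the time.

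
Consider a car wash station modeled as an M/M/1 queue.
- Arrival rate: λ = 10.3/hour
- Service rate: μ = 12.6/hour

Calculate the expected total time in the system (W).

First, compute utilization: ρ = λ/μ = 10.3/12.6 = 0.8175
For M/M/1: W = 1/(μ-λ)
W = 1/(12.6-10.3) = 1/2.30
W = 0.4348 hours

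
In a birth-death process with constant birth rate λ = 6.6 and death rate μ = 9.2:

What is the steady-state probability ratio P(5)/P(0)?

For constant rates: P(n)/P(0) = (λ/μ)^n
P(5)/P(0) = (6.6/9.2)^5 = 0.7174^5 = 0.1900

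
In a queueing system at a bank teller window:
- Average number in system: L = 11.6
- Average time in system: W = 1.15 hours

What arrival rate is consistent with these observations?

Little's Law: L = λW, so λ = L/W
λ = 11.6/1.15 = 10.0870 transactions/hour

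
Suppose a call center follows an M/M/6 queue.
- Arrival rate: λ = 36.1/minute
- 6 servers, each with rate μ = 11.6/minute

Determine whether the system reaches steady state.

Stability requires ρ = λ/(cμ) < 1
ρ = 36.1/(6 × 11.6) = 36.1/69.60 = 0.5187
Since 0.5187 < 1, the system is STABLE.
The servers are busy 51.87% of the time.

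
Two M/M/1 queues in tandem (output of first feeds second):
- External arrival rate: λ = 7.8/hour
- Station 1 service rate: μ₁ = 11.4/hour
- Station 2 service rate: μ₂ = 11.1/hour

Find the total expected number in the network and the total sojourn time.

By Jackson's theorem, each station behaves as independent M/M/1.
Station 1: ρ₁ = 7.8/11.4 = 0.6842, L₁ = ρ₁/(1-ρ₁) = λ/(μ₁-λ) = 7.8/3.60 = 2.1667
Station 2: ρ₂ = 7.8/11.1 = 0.7027, L₂ = ρ₂/(1-ρ₂) = λ/(μ₂-λ) = 7.8/3.30 = 2.3636
Total: L = L₁ + L₂ = 2.1667 + 2.3636 = 4.5303
W = L/λ = 4.5303/7.8 = 0.5808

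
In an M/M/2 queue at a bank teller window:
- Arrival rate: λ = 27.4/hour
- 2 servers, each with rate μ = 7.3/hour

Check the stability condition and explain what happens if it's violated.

Stability requires ρ = λ/(cμ) < 1
ρ = 27.4/(2 × 7.3) = 27.4/14.60 = 1.8767
Since 1.8767 ≥ 1, the system is UNSTABLE.
Need c > λ/μ = 27.4/7.3 = 3.75.
Minimum servers needed: c = 4.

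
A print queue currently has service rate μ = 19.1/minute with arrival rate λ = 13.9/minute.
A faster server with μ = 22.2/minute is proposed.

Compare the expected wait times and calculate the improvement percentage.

System 1: ρ₁ = 13.9/19.1 = 0.7277, W₁ = 1/(19.1-13.9) = 0.19231
System 2: ρ₂ = 13.9/22.2 = 0.6261, W₂ = 1/(22.2-13.9) = 0.12048
Improvement: (W₁-W₂)/W₁ = (0.19231-0.12048)/0.19231 = 37.35%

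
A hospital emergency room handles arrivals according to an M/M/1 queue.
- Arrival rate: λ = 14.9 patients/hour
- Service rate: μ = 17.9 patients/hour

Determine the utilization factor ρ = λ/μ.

Server utilization: ρ = λ/μ
ρ = 14.9/17.9 = 0.8324
The server is busy 83.24% of the time.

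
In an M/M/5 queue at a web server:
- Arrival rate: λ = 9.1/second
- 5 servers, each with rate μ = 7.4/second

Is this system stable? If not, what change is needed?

Stability requires ρ = λ/(cμ) < 1
ρ = 9.1/(5 × 7.4) = 9.1/37.00 = 0.2459
Since 0.2459 < 1, the system is STABLE.
The servers are busy 24.59% of the time.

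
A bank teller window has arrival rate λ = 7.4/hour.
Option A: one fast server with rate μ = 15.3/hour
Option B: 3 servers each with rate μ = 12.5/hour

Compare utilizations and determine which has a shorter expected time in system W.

Option A: single server μ = 15.3 (M/M/1)
  ρ_A = 7.4/15.3 = 0.4837
  W_A = 1/(μ-λ) = 1/(15.3-7.4) = 1/7.90 = 0.1266

Option B: 3 servers μ = 12.5 (M/M/3)
  ρ_B = λ/(cμ) = 7.4/(3×12.5) = 0.1973
  Offered load a = λ/μ = cρ = 7.4/12.5 = 0.5920
  P₀ = [ Σₙ₌₀^2 aⁿ/n! + a^3/(3!(1-ρ)) ]⁻¹
  Σ = a^0/0! + a^1/1! + a^2/2! = 1.0000 + 0.5920 + 0.1752 = 1.7672
  a^3/(3!(1-ρ)) = 0.2075/(6 × 0.8027) = 0.04308
  P₀ = 1/(1.7672 + 0.04308) = 0.5524
  Lq = P₀·a^3·ρ / (3!(1-ρ)²) = 0.5524 × 0.2075 × 0.1973 / (6 × 0.6443) = 0.005850
  Wq_B = Lq/λ = 0.0058505/7.4 = 0.0007906
  W_B = Wq_B + 1/μ = 0.0007906 + 0.08000 = 0.08079

Since W_B = 0.08079 < W_A = 0.1266, Option B (multiple servers) has the shorter time in system.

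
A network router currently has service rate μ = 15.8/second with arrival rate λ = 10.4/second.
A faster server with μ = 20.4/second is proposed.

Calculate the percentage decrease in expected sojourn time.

System 1: ρ₁ = 10.4/15.8 = 0.6582, W₁ = 1/(15.8-10.4) = 0.1852
System 2: ρ₂ = 10.4/20.4 = 0.5098, W₂ = 1/(20.4-10.4) = 0.1000
Improvement: (W₁-W₂)/W₁ = (0.1852-0.1000)/0.1852 = 46.00%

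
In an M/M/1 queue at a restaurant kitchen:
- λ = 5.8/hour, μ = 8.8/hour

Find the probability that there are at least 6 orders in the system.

ρ = λ/μ = 5.8/8.8 = 0.65909
P(N ≥ n) = ρⁿ
P(N ≥ 6) = 0.65909^6
P(N ≥ 6) = 0.08197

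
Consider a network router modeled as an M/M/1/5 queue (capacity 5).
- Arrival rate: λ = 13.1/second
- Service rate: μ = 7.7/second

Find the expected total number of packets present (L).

ρ = λ/μ = 13.1/7.7 = 1.7013
P₀ = (1-ρ)/(1-ρ^(K+1)) = (1-1.7013)/(1-1.7013^6) = -0.7013/-23.2485 = 0.03017
P_K = P₀×ρ^K = 0.030165 × 1.7013^5 = 0.030165 × 14.2529 = 0.4299
L = ρ[1 - (K+1)ρ^K + Kρ^(K+1)] / [(1-ρ)(1-ρ^(K+1))]
L = 1.7013 × (1 - 6×14.2529 + 5×24.2485) / ((1 - 1.7013) × (1 - 24.2485)) = 3.8322 packets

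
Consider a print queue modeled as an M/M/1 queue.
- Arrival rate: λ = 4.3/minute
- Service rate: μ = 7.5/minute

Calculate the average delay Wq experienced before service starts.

First, compute utilization: ρ = λ/μ = 4.3/7.5 = 0.5733
For M/M/1: Wq = λ/(μ(μ-λ))
Wq = 4.3/(7.5 × (7.5-4.3))
Wq = 4.3/(7.5 × 3.20)
Wq = 0.1792 minutes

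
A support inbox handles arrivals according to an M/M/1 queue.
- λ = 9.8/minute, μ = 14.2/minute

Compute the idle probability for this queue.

ρ = λ/μ = 9.8/14.2 = 0.6901
P(0) = 1 - ρ = 1 - 0.6901 = 0.3099
The server is idle 30.99% of the time.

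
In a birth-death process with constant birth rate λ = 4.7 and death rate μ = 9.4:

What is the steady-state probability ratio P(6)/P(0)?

For constant rates: P(n)/P(0) = (λ/μ)^n
P(6)/P(0) = (4.7/9.4)^6 = 0.5000^6 = 0.01562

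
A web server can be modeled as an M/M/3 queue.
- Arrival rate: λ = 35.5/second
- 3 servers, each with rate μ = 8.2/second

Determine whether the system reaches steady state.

Stability requires ρ = λ/(cμ) < 1
ρ = 35.5/(3 × 8.2) = 35.5/24.60 = 1.4431
Since 1.4431 ≥ 1, the system is UNSTABLE.
Need c > λ/μ = 35.5/8.2 = 4.33.
Minimum servers needed: c = 5.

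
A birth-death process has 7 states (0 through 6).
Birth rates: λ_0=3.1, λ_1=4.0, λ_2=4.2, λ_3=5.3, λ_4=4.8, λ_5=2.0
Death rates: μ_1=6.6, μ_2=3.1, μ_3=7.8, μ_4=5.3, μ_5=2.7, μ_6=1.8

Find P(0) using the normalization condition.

Ratios P(n)/P(0) = (λ₀···λₙ₋₁)/(μ₁···μₙ):
P(1)/P(0) = (3.1)/(6.6) = 0.4697
P(2)/P(0) = (3.1×4.0)/(6.6×3.1) = 0.6061
P(3)/P(0) = (3.1×4.0×4.2)/(6.6×3.1×7.8) = 0.3263
P(4)/P(0) = (3.1×4.0×4.2×5.3)/(6.6×3.1×7.8×5.3) = 0.3263
P(5)/P(0) = (3.1×4.0×4.2×5.3×4.8)/(6.6×3.1×7.8×5.3×2.7) = 0.5802
P(6)/P(0) = (3.1×4.0×4.2×5.3×4.8×2.0)/(6.6×3.1×7.8×5.3×2.7×1.8) = 0.6446

Normalization: ∑ P(n) = 1
P(0) × (1.0000 + 0.4697 + 0.6061 + 0.3263 + 0.3263 + 0.5802 + 0.6446) = 1
P(0) × 3.9532 = 1
P(0) = 1/3.9532 = 0.2530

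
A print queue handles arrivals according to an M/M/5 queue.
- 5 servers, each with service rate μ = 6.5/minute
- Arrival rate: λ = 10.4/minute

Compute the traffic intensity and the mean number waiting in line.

Traffic intensity: ρ = λ/(cμ) = 10.4/(5×6.5) = 0.3200
Since ρ = 0.3200 < 1, system is stable.
Offered load a = λ/μ = cρ = 10.4/6.5 = 1.6000
P₀ = [ Σₙ₌₀^4 aⁿ/n! + a^5/(5!(1-ρ)) ]⁻¹
Σ = a^0/0! + a^1/1! + a^2/2! + a^3/3! + a^4/4! = 1.0000 + 1.6000 + 1.2800 + 0.68267 + 0.27307 = 4.8357
a^5/(5!(1-ρ)) = 10.4858/(120 × 0.6800) = 0.1285
P₀ = 1/(4.8357 + 0.1285) = 0.2014
Lq = P₀·a^5·ρ / (5!(1-ρ)²) = 0.2014 × 10.4858 × 0.3200 / (120 × 0.4624) = 0.01218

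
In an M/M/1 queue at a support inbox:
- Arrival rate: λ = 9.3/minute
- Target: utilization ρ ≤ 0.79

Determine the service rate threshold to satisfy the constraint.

ρ = λ/μ, so μ = λ/ρ
μ ≥ 9.3/0.79 = 11.7722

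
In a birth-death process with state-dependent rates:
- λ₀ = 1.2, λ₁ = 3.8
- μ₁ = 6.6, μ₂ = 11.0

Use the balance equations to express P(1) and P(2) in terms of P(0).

Balance equations:
State 0: λ₀P₀ = μ₁P₁ → P₁ = (λ₀/μ₁)P₀ = (1.2/6.6)P₀ = 0.1818P₀
State 1: P₂ = (λ₀λ₁)/(μ₁μ₂)P₀ = (1.2×3.8)/(6.6×11.0)P₀ = 0.06281P₀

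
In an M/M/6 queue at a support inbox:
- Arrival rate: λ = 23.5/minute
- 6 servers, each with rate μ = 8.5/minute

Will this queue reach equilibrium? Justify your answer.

Stability requires ρ = λ/(cμ) < 1
ρ = 23.5/(6 × 8.5) = 23.5/51.00 = 0.4608
Since 0.4608 < 1, the system is STABLE.
The servers are busy 46.08% of the time.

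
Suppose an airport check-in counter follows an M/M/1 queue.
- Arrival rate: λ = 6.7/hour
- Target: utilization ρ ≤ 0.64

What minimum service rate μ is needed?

ρ = λ/μ, so μ = λ/ρ
μ ≥ 6.7/0.64 = 10.4688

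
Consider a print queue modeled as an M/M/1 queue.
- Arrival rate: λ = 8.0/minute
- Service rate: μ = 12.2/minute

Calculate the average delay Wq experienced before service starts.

First, compute utilization: ρ = λ/μ = 8.0/12.2 = 0.6557
For M/M/1: Wq = λ/(μ(μ-λ))
Wq = 8.0/(12.2 × (12.2-8.0))
Wq = 8.0/(12.2 × 4.20)
Wq = 0.1561 minutes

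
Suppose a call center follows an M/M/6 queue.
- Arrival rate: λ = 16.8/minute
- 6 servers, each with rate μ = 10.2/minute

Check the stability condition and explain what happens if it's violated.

Stability requires ρ = λ/(cμ) < 1
ρ = 16.8/(6 × 10.2) = 16.8/61.20 = 0.2745
Since 0.2745 < 1, the system is STABLE.
The servers are busy 27.45% of the time.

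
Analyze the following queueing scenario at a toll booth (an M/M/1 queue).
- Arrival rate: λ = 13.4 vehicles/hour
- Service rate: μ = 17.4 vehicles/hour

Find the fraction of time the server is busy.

Server utilization: ρ = λ/μ
ρ = 13.4/17.4 = 0.7701
The server is busy 77.01% of the time.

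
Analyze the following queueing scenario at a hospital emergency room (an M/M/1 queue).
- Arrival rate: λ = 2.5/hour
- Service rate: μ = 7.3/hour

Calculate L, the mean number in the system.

ρ = λ/μ = 2.5/7.3 = 0.3425
For M/M/1: L = λ/(μ-λ)
L = 2.5/(7.3-2.5) = 2.5/4.80
L = 0.5208 patients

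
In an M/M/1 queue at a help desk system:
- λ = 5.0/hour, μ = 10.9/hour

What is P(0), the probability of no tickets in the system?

ρ = λ/μ = 5.0/10.9 = 0.4587
P(0) = 1 - ρ = 1 - 0.4587 = 0.5413
The server is idle 54.13% of the time.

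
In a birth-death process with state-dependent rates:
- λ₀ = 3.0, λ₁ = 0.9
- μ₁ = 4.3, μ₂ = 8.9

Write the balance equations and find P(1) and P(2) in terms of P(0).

Balance equations:
State 0: λ₀P₀ = μ₁P₁ → P₁ = (λ₀/μ₁)P₀ = (3.0/4.3)P₀ = 0.6977P₀
State 1: P₂ = (λ₀λ₁)/(μ₁μ₂)P₀ = (3.0×0.9)/(4.3×8.9)P₀ = 0.07055P₀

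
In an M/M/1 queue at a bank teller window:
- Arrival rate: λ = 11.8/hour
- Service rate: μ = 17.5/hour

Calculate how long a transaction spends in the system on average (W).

First, compute utilization: ρ = λ/μ = 11.8/17.5 = 0.6743
For M/M/1: W = 1/(μ-λ)
W = 1/(17.5-11.8) = 1/5.70
W = 0.1754 hours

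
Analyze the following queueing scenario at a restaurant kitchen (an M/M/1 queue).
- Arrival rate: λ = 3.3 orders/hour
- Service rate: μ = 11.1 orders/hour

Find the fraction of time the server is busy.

Server utilization: ρ = λ/μ
ρ = 3.3/11.1 = 0.2973
The server is busy 29.73% of the time.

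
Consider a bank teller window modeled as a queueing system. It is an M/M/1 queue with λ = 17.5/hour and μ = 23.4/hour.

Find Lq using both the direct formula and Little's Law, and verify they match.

Method 1 (direct): Lq = λ²/(μ(μ-λ)) = 306.25/(23.4 × 5.90) = 2.2182

Method 2 (Little's Law):
W = 1/(μ-λ) = 1/5.90 = 0.1694915
Wq = W - 1/μ = 0.1694915 - 0.04273504 = 0.126756
Lq = λWq = 17.5 × 0.126756 = 2.2182 ✔ (matches Method 1)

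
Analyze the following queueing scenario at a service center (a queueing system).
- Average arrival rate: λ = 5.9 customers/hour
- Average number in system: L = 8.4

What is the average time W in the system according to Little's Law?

Little's Law: L = λW, so W = L/λ
W = 8.4/5.9 = 1.4237 hours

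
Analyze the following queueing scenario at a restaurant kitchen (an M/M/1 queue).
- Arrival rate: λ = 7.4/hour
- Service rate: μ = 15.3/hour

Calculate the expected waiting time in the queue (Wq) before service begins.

First, compute utilization: ρ = λ/μ = 7.4/15.3 = 0.4837
For M/M/1: Wq = λ/(μ(μ-λ))
Wq = 7.4/(15.3 × (15.3-7.4))
Wq = 7.4/(15.3 × 7.90)
Wq = 0.06122 hours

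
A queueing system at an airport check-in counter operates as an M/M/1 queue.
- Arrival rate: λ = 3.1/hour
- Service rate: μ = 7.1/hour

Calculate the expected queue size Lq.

ρ = λ/μ = 3.1/7.1 = 0.4366
For M/M/1: Lq = λ²/(μ(μ-λ))
Lq = 9.61/(7.1 × 4.00)
Lq = 0.3384 passengers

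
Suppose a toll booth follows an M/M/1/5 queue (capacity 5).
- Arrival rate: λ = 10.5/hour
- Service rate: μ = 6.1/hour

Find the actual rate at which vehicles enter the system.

ρ = λ/μ = 10.5/6.1 = 1.7213
P₀ = (1-ρ)/(1-ρ^(K+1)) = (1-1.7213)/(1-1.7213^6) = -0.7213/-25.0099 = 0.02884
P_K = P₀×ρ^K = 0.02884 × 1.7213^5 = 0.02884 × 15.1106 = 0.4358
λ_eff = λ(1-P_K) = 10.5 × (1 - 0.4358) = 10.5 × 0.5642 = 5.9241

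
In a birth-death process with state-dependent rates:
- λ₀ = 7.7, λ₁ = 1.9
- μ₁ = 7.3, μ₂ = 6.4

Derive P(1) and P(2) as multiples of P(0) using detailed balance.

Balance equations:
State 0: λ₀P₀ = μ₁P₁ → P₁ = (λ₀/μ₁)P₀ = (7.7/7.3)P₀ = 1.0548P₀
State 1: P₂ = (λ₀λ₁)/(μ₁μ₂)P₀ = (7.7×1.9)/(7.3×6.4)P₀ = 0.3131P₀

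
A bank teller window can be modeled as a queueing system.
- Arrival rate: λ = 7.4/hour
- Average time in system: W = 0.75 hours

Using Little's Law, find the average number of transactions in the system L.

Little's Law: L = λW
L = 7.4 × 0.75 = 5.5500 transactions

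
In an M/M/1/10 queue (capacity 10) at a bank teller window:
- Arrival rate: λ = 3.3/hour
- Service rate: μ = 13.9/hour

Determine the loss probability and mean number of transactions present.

ρ = λ/μ = 3.3/13.9 = 0.23741
P₀ = (1-ρ)/(1-ρ^(K+1)) = (1-0.23741)/(1-0.23741^11) = 0.7626/1.0000 = 0.7626
P_K = P₀×ρ^K = 0.7626 × 0.23741^10 = 0.7626 × 5.688e-07 = 4.338e-07
Blocking probability P_10 = 4.338e-07 (0.00004338%)
L = ρ[1 - (K+1)ρ^K + Kρ^(K+1)] / [(1-ρ)(1-ρ^(K+1))]
L = 0.23741 × (1 - 11×5.688e-07 + 10×1.350e-07) / ((1 - 0.23741) × (1 - 1.350e-07)) = 0.3113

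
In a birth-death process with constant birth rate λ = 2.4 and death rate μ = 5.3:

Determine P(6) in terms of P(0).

For constant rates: P(n)/P(0) = (λ/μ)^n
P(6)/P(0) = (2.4/5.3)^6 = 0.45283^6 = 0.008622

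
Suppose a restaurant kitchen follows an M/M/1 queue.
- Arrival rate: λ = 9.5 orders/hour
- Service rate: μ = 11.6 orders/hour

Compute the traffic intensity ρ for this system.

Server utilization: ρ = λ/μ
ρ = 9.5/11.6 = 0.8190
The server is busy 81.90% of the time.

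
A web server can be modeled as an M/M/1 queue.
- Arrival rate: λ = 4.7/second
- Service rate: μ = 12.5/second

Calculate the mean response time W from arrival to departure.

First, compute utilization: ρ = λ/μ = 4.7/12.5 = 0.3760
For M/M/1: W = 1/(μ-λ)
W = 1/(12.5-4.7) = 1/7.80
W = 0.1282 seconds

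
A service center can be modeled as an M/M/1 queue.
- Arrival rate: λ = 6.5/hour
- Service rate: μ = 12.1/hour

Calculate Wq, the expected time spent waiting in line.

First, compute utilization: ρ = λ/μ = 6.5/12.1 = 0.5372
For M/M/1: Wq = λ/(μ(μ-λ))
Wq = 6.5/(12.1 × (12.1-6.5))
Wq = 6.5/(12.1 × 5.60)
Wq = 0.09593 hours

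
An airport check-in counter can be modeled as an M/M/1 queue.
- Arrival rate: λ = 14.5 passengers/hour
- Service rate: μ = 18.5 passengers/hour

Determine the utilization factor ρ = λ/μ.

Server utilization: ρ = λ/μ
ρ = 14.5/18.5 = 0.7838
The server is busy 78.38% of the time.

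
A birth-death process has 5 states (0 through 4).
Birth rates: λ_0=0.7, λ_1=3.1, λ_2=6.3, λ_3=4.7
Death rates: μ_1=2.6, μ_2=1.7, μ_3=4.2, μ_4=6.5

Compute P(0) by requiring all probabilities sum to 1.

Ratios P(n)/P(0) = (λ₀···λₙ₋₁)/(μ₁···μₙ):
P(1)/P(0) = (0.7)/(2.6) = 0.2692
P(2)/P(0) = (0.7×3.1)/(2.6×1.7) = 0.4910
P(3)/P(0) = (0.7×3.1×6.3)/(2.6×1.7×4.2) = 0.7364
P(4)/P(0) = (0.7×3.1×6.3×4.7)/(2.6×1.7×4.2×6.5) = 0.5325

Normalization: ∑ P(n) = 1
P(0) × (1.0000 + 0.2692 + 0.4910 + 0.7364 + 0.5325) = 1
P(0) × 3.0291 = 1
P(0) = 1/3.0291 = 0.3301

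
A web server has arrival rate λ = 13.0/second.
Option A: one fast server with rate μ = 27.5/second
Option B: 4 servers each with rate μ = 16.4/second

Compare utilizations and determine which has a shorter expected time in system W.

Option A: single server μ = 27.5 (M/M/1)
  ρ_A = 13.0/27.5 = 0.4727
  W_A = 1/(μ-λ) = 1/(27.5-13.0) = 1/14.50 = 0.06897

Option B: 4 servers μ = 16.4 (M/M/4)
  ρ_B = λ/(cμ) = 13.0/(4×16.4) = 0.1982
  Offered load a = λ/μ = cρ = 13.0/16.4 = 0.7927
  P₀ = [ Σₙ₌₀^3 aⁿ/n! + a^4/(4!(1-ρ)) ]⁻¹
  Σ = a^0/0! + a^1/1! + a^2/2! + a^3/3! = 1.0000 + 0.7927 + 0.3142 + 0.08301 = 2.1899
  a^4/(4!(1-ρ)) = 0.3948/(24 × 0.8018) = 0.02052
  P₀ = 1/(2.1899 + 0.02052) = 0.4524
  Lq = P₀·a^4·ρ / (4!(1-ρ)²) = 0.4524 × 0.3948 × 0.1982 / (24 × 0.6429) = 0.002294
  Wq_B = Lq/λ = 0.002294/13.0 = 0.00017646
  W_B = Wq_B + 1/μ = 0.00017646 + 0.060976 = 0.06115

Since W_B = 0.06115 < W_A = 0.06897, Option B (multiple servers) has the shorter time in system.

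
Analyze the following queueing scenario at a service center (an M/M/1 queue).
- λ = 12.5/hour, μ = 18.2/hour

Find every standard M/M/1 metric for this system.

Step 1: ρ = λ/μ = 12.5/18.2 = 0.6868
Step 2: L = λ/(μ-λ) = 12.5/5.70 = 2.1930
Step 3: Lq = λ²/(μ(μ-λ)) = 156.25/(18.2×5.70) = 1.5062
Step 4: W = 1/(μ-λ) = 1/5.70 = 0.17544
Step 5: Wq = λ/(μ(μ-λ)) = 12.5/(18.2×5.70) = 0.1205
Step 6: P(0) = 1-ρ = 0.3132
Verify: L = λW = 12.5×0.17544 = 2.1930 ✔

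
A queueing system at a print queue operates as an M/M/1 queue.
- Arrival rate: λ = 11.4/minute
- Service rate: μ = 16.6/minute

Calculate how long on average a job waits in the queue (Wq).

First, compute utilization: ρ = λ/μ = 11.4/16.6 = 0.6867
For M/M/1: Wq = λ/(μ(μ-λ))
Wq = 11.4/(16.6 × (16.6-11.4))
Wq = 11.4/(16.6 × 5.20)
Wq = 0.1321 minutes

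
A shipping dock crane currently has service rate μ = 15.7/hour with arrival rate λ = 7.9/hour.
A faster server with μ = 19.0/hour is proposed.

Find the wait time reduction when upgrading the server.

System 1: ρ₁ = 7.9/15.7 = 0.5032, W₁ = 1/(15.7-7.9) = 0.1282
System 2: ρ₂ = 7.9/19.0 = 0.4158, W₂ = 1/(19.0-7.9) = 0.09009
Improvement: (W₁-W₂)/W₁ = (0.1282-0.09009)/0.1282 = 29.73%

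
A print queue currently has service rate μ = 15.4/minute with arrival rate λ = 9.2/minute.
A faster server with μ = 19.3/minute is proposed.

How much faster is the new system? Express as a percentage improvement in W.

System 1: ρ₁ = 9.2/15.4 = 0.5974, W₁ = 1/(15.4-9.2) = 0.16129
System 2: ρ₂ = 9.2/19.3 = 0.4767, W₂ = 1/(19.3-9.2) = 0.099010
Improvement: (W₁-W₂)/W₁ = (0.16129-0.099010)/0.16129 = 38.61%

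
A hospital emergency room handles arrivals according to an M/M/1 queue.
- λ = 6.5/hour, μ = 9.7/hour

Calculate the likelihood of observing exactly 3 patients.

ρ = λ/μ = 6.5/9.7 = 0.6701
P(n) = (1-ρ)ρⁿ
P(3) = (1-0.6701) × 0.6701^3
P(3) = 0.3299 × 0.3009
P(3) = 0.09927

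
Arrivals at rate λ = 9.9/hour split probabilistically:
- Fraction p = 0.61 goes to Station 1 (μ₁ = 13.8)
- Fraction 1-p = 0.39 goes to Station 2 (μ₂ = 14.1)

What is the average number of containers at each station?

Effective rates: λ₁ = 9.9×0.61 = 6.039, λ₂ = 9.9×0.39 = 3.861
Station 1: ρ₁ = 6.039/13.8 = 0.4376, L₁ = ρ₁/(1-ρ₁) = 0.4376/(1-0.4376) = 0.7781
Station 2: ρ₂ = 3.861/14.1 = 0.27383, L₂ = ρ₂/(1-ρ₂) = 0.27383/(1-0.27383) = 0.3771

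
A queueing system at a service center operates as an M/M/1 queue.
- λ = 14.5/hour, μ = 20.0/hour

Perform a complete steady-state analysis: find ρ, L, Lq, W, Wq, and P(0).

Step 1: ρ = λ/μ = 14.5/20.0 = 0.7250
Step 2: L = λ/(μ-λ) = 14.5/5.50 = 2.6364
Step 3: Lq = λ²/(μ(μ-λ)) = 210.25/(20.0×5.50) = 1.9114
Step 4: W = 1/(μ-λ) = 1/5.50 = 0.18182
Step 5: Wq = λ/(μ(μ-λ)) = 14.5/(20.0×5.50) = 0.1318
Step 6: P(0) = 1-ρ = 0.2750
Verify: L = λW = 14.5×0.18182 = 2.6364 ✔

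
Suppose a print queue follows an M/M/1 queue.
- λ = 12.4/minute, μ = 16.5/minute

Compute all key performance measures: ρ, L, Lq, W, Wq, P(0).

Step 1: ρ = λ/μ = 12.4/16.5 = 0.7515
Step 2: L = λ/(μ-λ) = 12.4/4.10 = 3.0244
Step 3: Lq = λ²/(μ(μ-λ)) = 153.76/(16.5×4.10) = 2.2729
Step 4: W = 1/(μ-λ) = 1/4.10 = 0.2439
Step 5: Wq = λ/(μ(μ-λ)) = 12.4/(16.5×4.10) = 0.1833
Step 6: P(0) = 1-ρ = 0.2485
Verify: L = λW = 12.4×0.2439 = 3.0244 ✔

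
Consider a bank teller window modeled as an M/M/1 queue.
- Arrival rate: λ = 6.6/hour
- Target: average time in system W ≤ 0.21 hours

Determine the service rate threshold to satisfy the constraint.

For M/M/1: W = 1/(μ-λ)
Need W ≤ 0.21, so 1/(μ-λ) ≤ 0.21
μ - λ ≥ 1/0.21 = 4.7619
μ ≥ 6.6 + 4.7619 = 11.3619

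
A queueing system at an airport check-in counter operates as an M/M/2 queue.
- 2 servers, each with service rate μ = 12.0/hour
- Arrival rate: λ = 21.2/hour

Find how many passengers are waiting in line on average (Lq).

Traffic intensity: ρ = λ/(cμ) = 21.2/(2×12.0) = 0.8833
Since ρ = 0.8833 < 1, system is stable.
Offered load a = λ/μ = cρ = 21.2/12.0 = 1.7667
P₀ = [ Σₙ₌₀^1 aⁿ/n! + a^2/(2!(1-ρ)) ]⁻¹
Σ = a^0/0! + a^1/1! = 1.0000 + 1.7667 = 2.7667
a^2/(2!(1-ρ)) = 3.121111/(2 × 0.1166667) = 13.3762
P₀ = 1/(2.7667 + 13.3762) = 0.06195
Lq = P₀·a^2·ρ / (2!(1-ρ)²) = 0.061947 × 3.1211 × 0.88333 / (2 × 0.013611) = 6.2738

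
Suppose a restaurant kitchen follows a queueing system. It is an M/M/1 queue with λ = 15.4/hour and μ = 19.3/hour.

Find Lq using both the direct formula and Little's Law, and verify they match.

Method 1 (direct): Lq = λ²/(μ(μ-λ)) = 237.16/(19.3 × 3.90) = 3.1508

Method 2 (Little's Law):
W = 1/(μ-λ) = 1/3.90 = 0.2564
Wq = W - 1/μ = 0.2564 - 0.05181 = 0.2046
Lq = λWq = 15.4 × 0.2046 = 3.1508 ✔ (matches Method 1)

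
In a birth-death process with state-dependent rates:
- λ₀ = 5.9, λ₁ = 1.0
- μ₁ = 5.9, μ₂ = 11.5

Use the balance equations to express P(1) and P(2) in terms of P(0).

Balance equations:
State 0: λ₀P₀ = μ₁P₁ → P₁ = (λ₀/μ₁)P₀ = (5.9/5.9)P₀ = 1.0000P₀
State 1: P₂ = (λ₀λ₁)/(μ₁μ₂)P₀ = (5.9×1.0)/(5.9×11.5)P₀ = 0.08696P₀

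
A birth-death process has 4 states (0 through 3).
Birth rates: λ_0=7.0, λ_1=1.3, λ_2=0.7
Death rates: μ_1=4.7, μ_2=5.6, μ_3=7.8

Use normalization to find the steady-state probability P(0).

Ratios P(n)/P(0) = (λ₀···λₙ₋₁)/(μ₁···μₙ):
P(1)/P(0) = (7.0)/(4.7) = 1.4894
P(2)/P(0) = (7.0×1.3)/(4.7×5.6) = 0.3457
P(3)/P(0) = (7.0×1.3×0.7)/(4.7×5.6×7.8) = 0.03103

Normalization: ∑ P(n) = 1
P(0) × (1.0000 + 1.4894 + 0.3457 + 0.03103) = 1
P(0) × 2.8661 = 1
P(0) = 1/2.8661 = 0.3489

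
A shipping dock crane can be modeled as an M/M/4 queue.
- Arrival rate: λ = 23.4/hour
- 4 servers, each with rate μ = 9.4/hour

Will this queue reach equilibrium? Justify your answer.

Stability requires ρ = λ/(cμ) < 1
ρ = 23.4/(4 × 9.4) = 23.4/37.60 = 0.6223
Since 0.6223 < 1, the system is STABLE.
The servers are busy 62.23% of the time.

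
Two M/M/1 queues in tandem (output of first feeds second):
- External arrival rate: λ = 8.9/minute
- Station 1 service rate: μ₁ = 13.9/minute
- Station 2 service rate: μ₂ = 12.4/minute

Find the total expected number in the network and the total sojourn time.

By Jackson's theorem, each station behaves as independent M/M/1.
Station 1: ρ₁ = 8.9/13.9 = 0.6403, L₁ = ρ₁/(1-ρ₁) = λ/(μ₁-λ) = 8.9/5.00 = 1.7800
Station 2: ρ₂ = 8.9/12.4 = 0.7177, L₂ = ρ₂/(1-ρ₂) = λ/(μ₂-λ) = 8.9/3.50 = 2.5429
Total: L = L₁ + L₂ = 1.7800 + 2.5429 = 4.3229
W = L/λ = 4.3229/8.9 = 0.4857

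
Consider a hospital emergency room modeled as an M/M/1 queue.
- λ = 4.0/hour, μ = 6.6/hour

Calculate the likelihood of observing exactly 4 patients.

ρ = λ/μ = 4.0/6.6 = 0.60606
P(n) = (1-ρ)ρⁿ
P(4) = (1-0.60606) × 0.60606^4
P(4) = 0.39394 × 0.13492
P(4) = 0.05315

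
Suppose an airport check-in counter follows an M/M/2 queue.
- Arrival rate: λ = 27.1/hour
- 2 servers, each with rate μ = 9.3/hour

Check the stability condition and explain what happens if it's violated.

Stability requires ρ = λ/(cμ) < 1
ρ = 27.1/(2 × 9.3) = 27.1/18.60 = 1.4570
Since 1.4570 ≥ 1, the system is UNSTABLE.
Need c > λ/μ = 27.1/9.3 = 2.91.
Minimum servers needed: c = 3.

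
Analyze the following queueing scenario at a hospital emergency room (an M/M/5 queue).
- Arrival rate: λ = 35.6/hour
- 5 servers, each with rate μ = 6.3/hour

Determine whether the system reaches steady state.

Stability requires ρ = λ/(cμ) < 1
ρ = 35.6/(5 × 6.3) = 35.6/31.50 = 1.1302
Since 1.1302 ≥ 1, the system is UNSTABLE.
Need c > λ/μ = 35.6/6.3 = 5.65.
Minimum servers needed: c = 6.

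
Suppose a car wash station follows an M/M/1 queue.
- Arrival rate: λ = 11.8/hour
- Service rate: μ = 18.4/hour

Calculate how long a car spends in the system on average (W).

First, compute utilization: ρ = λ/μ = 11.8/18.4 = 0.6413
For M/M/1: W = 1/(μ-λ)
W = 1/(18.4-11.8) = 1/6.60
W = 0.1515 hours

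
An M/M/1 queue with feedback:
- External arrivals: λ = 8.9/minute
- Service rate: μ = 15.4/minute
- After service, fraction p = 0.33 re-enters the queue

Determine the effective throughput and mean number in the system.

Effective arrival rate: λ_eff = λ/(1-p) = 8.9/(1-0.33) = 8.9/0.67 = 13.2836
ρ = λ_eff/μ = 13.2836/15.4 = 0.86257
L = ρ/(1-ρ) = 0.86257/(1-0.86257) = 6.2764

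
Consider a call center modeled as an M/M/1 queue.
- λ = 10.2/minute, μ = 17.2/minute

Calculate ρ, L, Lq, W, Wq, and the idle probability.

Step 1: ρ = λ/μ = 10.2/17.2 = 0.5930
Step 2: L = λ/(μ-λ) = 10.2/7.00 = 1.4571
Step 3: Lq = λ²/(μ(μ-λ)) = 104.04/(17.2×7.00) = 0.8641
Step 4: W = 1/(μ-λ) = 1/7.00 = 0.142857
Step 5: Wq = λ/(μ(μ-λ)) = 10.2/(17.2×7.00) = 0.08472
Step 6: P(0) = 1-ρ = 0.4070
Verify: L = λW = 10.2×0.142857 = 1.4571 ✔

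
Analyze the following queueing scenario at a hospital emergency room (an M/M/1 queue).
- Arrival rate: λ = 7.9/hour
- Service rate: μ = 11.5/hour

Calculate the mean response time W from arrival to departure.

First, compute utilization: ρ = λ/μ = 7.9/11.5 = 0.6870
For M/M/1: W = 1/(μ-λ)
W = 1/(11.5-7.9) = 1/3.60
W = 0.2778 hours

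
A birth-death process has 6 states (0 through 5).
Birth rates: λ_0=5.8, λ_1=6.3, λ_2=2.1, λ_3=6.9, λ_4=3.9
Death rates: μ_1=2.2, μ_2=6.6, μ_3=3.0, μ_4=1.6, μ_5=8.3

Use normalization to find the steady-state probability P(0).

Ratios P(n)/P(0) = (λ₀···λₙ₋₁)/(μ₁···μₙ):
P(1)/P(0) = (5.8)/(2.2) = 2.63636
P(2)/P(0) = (5.8×6.3)/(2.2×6.6) = 2.51653
P(3)/P(0) = (5.8×6.3×2.1)/(2.2×6.6×3.0) = 1.76157
P(4)/P(0) = (5.8×6.3×2.1×6.9)/(2.2×6.6×3.0×1.6) = 7.59677
P(5)/P(0) = (5.8×6.3×2.1×6.9×3.9)/(2.2×6.6×3.0×1.6×8.3) = 3.56957

Normalization: ∑ P(n) = 1
P(0) × (1.00000 + 2.63636 + 2.51653 + 1.76157 + 7.59677 + 3.56957) = 1
P(0) × 19.0808 = 1
P(0) = 1/19.0808 = 0.05241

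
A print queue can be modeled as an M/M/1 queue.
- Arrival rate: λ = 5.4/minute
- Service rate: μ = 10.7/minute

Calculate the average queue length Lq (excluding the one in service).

ρ = λ/μ = 5.4/10.7 = 0.5047
For M/M/1: Lq = λ²/(μ(μ-λ))
Lq = 29.16/(10.7 × 5.30)
Lq = 0.5142 jobs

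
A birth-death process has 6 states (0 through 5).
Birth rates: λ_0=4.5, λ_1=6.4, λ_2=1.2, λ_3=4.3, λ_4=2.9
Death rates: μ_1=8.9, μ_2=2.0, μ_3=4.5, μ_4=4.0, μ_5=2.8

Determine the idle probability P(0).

Ratios P(n)/P(0) = (λ₀···λₙ₋₁)/(μ₁···μₙ):
P(1)/P(0) = (4.5)/(8.9) = 0.5056
P(2)/P(0) = (4.5×6.4)/(8.9×2.0) = 1.6180
P(3)/P(0) = (4.5×6.4×1.2)/(8.9×2.0×4.5) = 0.4315
P(4)/P(0) = (4.5×6.4×1.2×4.3)/(8.9×2.0×4.5×4.0) = 0.4638
P(5)/P(0) = (4.5×6.4×1.2×4.3×2.9)/(8.9×2.0×4.5×4.0×2.8) = 0.4804

Normalization: ∑ P(n) = 1
P(0) × (1.0000 + 0.5056 + 1.6180 + 0.4315 + 0.4638 + 0.4804) = 1
P(0) × 4.4993 = 1
P(0) = 1/4.4993 = 0.2223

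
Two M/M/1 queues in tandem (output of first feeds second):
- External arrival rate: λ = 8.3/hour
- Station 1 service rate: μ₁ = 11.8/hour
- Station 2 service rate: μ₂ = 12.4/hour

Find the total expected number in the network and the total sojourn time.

By Jackson's theorem, each station behaves as independent M/M/1.
Station 1: ρ₁ = 8.3/11.8 = 0.7034, L₁ = ρ₁/(1-ρ₁) = λ/(μ₁-λ) = 8.3/3.50 = 2.3714
Station 2: ρ₂ = 8.3/12.4 = 0.6694, L₂ = ρ₂/(1-ρ₂) = λ/(μ₂-λ) = 8.3/4.10 = 2.0244
Total: L = L₁ + L₂ = 2.3714 + 2.0244 = 4.3958
W = L/λ = 4.3958/8.3 = 0.5296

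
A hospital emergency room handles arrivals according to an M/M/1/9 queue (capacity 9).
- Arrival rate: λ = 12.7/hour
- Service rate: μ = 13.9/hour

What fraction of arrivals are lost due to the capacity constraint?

ρ = λ/μ = 12.7/13.9 = 0.91367
P₀ = (1-ρ)/(1-ρ^(K+1)) = (1-0.91367)/(1-0.91367^10) = 0.08633/0.5946 = 0.1452
P_K = P₀×ρ^K = 0.14519 × 0.91367^9 = 0.14519 × 0.44372 = 0.06442
Blocking probability = 6.44%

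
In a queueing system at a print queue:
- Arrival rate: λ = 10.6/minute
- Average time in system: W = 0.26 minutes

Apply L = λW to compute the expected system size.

Little's Law: L = λW
L = 10.6 × 0.26 = 2.7560 jobs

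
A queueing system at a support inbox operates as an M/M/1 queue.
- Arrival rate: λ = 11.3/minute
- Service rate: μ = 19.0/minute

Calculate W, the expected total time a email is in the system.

First, compute utilization: ρ = λ/μ = 11.3/19.0 = 0.5947
For M/M/1: W = 1/(μ-λ)
W = 1/(19.0-11.3) = 1/7.70
W = 0.1299 minutes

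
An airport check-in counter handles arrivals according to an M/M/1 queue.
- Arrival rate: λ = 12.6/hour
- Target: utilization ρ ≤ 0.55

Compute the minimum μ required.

ρ = λ/μ, so μ = λ/ρ
μ ≥ 12.6/0.55 = 22.9091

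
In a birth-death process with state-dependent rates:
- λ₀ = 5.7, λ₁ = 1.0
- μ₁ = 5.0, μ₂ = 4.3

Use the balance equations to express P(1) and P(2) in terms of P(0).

Balance equations:
State 0: λ₀P₀ = μ₁P₁ → P₁ = (λ₀/μ₁)P₀ = (5.7/5.0)P₀ = 1.1400P₀
State 1: P₂ = (λ₀λ₁)/(μ₁μ₂)P₀ = (5.7×1.0)/(5.0×4.3)P₀ = 0.2651P₀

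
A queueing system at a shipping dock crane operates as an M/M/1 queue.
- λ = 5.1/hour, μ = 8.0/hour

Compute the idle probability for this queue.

ρ = λ/μ = 5.1/8.0 = 0.6375
P(0) = 1 - ρ = 1 - 0.6375 = 0.3625
The server is idle 36.25% of the time.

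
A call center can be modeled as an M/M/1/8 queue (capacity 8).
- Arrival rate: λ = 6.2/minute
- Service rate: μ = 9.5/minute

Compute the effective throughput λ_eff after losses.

ρ = λ/μ = 6.2/9.5 = 0.65263
P₀ = (1-ρ)/(1-ρ^(K+1)) = (1-0.65263)/(1-0.65263^9) = 0.3474/0.9785 = 0.3550
P_K = P₀×ρ^K = 0.3550 × 0.65263^8 = 0.3550 × 0.03291 = 0.01168
λ_eff = λ(1-P_K) = 6.2 × (1 - 0.01168) = 6.2 × 0.98832 = 6.1276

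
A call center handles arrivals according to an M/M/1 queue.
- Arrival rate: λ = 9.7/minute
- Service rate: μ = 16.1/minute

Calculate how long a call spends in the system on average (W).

First, compute utilization: ρ = λ/μ = 9.7/16.1 = 0.6025
For M/M/1: W = 1/(μ-λ)
W = 1/(16.1-9.7) = 1/6.40
W = 0.1562 minutes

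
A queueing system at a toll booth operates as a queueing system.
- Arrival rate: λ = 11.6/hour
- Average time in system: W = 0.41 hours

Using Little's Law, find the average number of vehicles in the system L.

Little's Law: L = λW
L = 11.6 × 0.41 = 4.7560 vehicles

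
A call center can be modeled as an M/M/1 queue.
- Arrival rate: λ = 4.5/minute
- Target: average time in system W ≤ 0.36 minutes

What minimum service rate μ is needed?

For M/M/1: W = 1/(μ-λ)
Need W ≤ 0.36, so 1/(μ-λ) ≤ 0.36
μ - λ ≥ 1/0.36 = 2.7778
μ ≥ 4.5 + 2.7778 = 7.2778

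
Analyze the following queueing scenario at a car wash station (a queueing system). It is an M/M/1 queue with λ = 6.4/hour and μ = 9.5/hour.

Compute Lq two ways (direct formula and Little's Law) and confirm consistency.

Method 1 (direct): Lq = λ²/(μ(μ-λ)) = 40.96/(9.5 × 3.10) = 1.3908

Method 2 (Little's Law):
W = 1/(μ-λ) = 1/3.10 = 0.32258
Wq = W - 1/μ = 0.32258 - 0.10526 = 0.21732
Lq = λWq = 6.4 × 0.21732 = 1.3908 ✔ (matches Method 1)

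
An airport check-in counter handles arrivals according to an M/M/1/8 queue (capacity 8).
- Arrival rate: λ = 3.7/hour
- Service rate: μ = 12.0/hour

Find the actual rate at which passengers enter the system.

ρ = λ/μ = 3.7/12.0 = 0.308333
P₀ = (1-ρ)/(1-ρ^(K+1)) = (1-0.308333)/(1-0.308333^9) = 0.6917/1.0000 = 0.6917
P_K = P₀×ρ^K = 0.6917 × 0.308333^8 = 0.6917 × 0.00008169 = 0.00005650
λ_eff = λ(1-P_K) = 3.7 × (1 - 0.00005650) = 3.7 × 0.99994 = 3.6998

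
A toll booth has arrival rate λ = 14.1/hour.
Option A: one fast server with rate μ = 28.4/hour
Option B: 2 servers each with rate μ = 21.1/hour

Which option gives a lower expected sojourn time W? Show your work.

Option A: single server μ = 28.4 (M/M/1)
  ρ_A = 14.1/28.4 = 0.4965
  W_A = 1/(μ-λ) = 1/(28.4-14.1) = 1/14.30 = 0.06993

Option B: 2 servers μ = 21.1 (M/M/2)
  ρ_B = λ/(cμ) = 14.1/(2×21.1) = 0.3341
  Offered load a = λ/μ = cρ = 14.1/21.1 = 0.6682
  P₀ = [ Σₙ₌₀^1 aⁿ/n! + a^2/(2!(1-ρ)) ]⁻¹
  Σ = a^0/0! + a^1/1! = 1.0000 + 0.6682 = 1.6682
  a^2/(2!(1-ρ)) = 0.4466/(2 × 0.6659) = 0.3353
  P₀ = 1/(1.6682 + 0.3353) = 0.4991
  Lq = P₀·a^2·ρ / (2!(1-ρ)²) = 0.4991 × 0.4466 × 0.3341 / (2 × 0.4434) = 0.08398
  Wq_B = Lq/λ = 0.08398/14.1 = 0.005956
  W_B = Wq_B + 1/μ = 0.005956 + 0.04739 = 0.05335

Since W_B = 0.05335 < W_A = 0.06993, Option B (multiple servers) has the shorter time in system.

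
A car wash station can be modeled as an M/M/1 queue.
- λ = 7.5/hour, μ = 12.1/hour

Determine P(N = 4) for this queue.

ρ = λ/μ = 7.5/12.1 = 0.6198
P(n) = (1-ρ)ρⁿ
P(4) = (1-0.6198) × 0.6198^4
P(4) = 0.38020 × 0.14757
P(4) = 0.05611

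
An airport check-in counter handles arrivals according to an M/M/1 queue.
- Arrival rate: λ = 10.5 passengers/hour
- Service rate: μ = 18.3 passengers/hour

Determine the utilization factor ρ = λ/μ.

Server utilization: ρ = λ/μ
ρ = 10.5/18.3 = 0.5738
The server is busy 57.38% of the time.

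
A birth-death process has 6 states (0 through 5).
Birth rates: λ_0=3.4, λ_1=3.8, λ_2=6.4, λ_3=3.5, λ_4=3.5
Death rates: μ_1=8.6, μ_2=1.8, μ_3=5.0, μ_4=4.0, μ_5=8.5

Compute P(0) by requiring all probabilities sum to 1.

Ratios P(n)/P(0) = (λ₀···λₙ₋₁)/(μ₁···μₙ):
P(1)/P(0) = (3.4)/(8.6) = 0.39535
P(2)/P(0) = (3.4×3.8)/(8.6×1.8) = 0.83463
P(3)/P(0) = (3.4×3.8×6.4)/(8.6×1.8×5.0) = 1.0683
P(4)/P(0) = (3.4×3.8×6.4×3.5)/(8.6×1.8×5.0×4.0) = 0.93478
P(5)/P(0) = (3.4×3.8×6.4×3.5×3.5)/(8.6×1.8×5.0×4.0×8.5) = 0.38491

Normalization: ∑ P(n) = 1
P(0) × (1.0000 + 0.39535 + 0.83463 + 1.0683 + 0.93478 + 0.38491) = 1
P(0) × 4.6180 = 1
P(0) = 1/4.6180 = 0.2165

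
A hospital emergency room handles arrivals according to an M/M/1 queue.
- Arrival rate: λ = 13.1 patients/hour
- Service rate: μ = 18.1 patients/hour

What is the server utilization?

Server utilization: ρ = λ/μ
ρ = 13.1/18.1 = 0.7238
The server is busy 72.38% of the time.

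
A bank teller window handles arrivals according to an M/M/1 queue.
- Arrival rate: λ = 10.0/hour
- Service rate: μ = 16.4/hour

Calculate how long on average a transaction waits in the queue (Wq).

First, compute utilization: ρ = λ/μ = 10.0/16.4 = 0.6098
For M/M/1: Wq = λ/(μ(μ-λ))
Wq = 10.0/(16.4 × (16.4-10.0))
Wq = 10.0/(16.4 × 6.40)
Wq = 0.09527 hours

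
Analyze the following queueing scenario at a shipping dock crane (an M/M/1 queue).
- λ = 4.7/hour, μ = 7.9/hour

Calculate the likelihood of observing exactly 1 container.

ρ = λ/μ = 4.7/7.9 = 0.5949
P(n) = (1-ρ)ρⁿ
P(1) = (1-0.5949) × 0.5949^1
P(1) = 0.4051 × 0.5949
P(1) = 0.2410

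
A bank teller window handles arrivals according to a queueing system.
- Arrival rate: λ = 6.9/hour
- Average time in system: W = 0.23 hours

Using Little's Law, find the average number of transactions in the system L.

Little's Law: L = λW
L = 6.9 × 0.23 = 1.5870 transactions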